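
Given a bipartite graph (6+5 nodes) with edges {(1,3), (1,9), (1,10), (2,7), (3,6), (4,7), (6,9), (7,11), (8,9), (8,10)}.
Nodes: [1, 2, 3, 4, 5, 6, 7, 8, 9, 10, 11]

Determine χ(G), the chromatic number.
Clique number ω(G) = 2 (lower bound: χ ≥ ω).
The graph is bipartite (no odd cycle), so 2 colors suffice: χ(G) = 2.
A valid 2-coloring: color 1: [1, 5, 6, 7, 8]; color 2: [2, 3, 4, 9, 10, 11].

χ(G) = 2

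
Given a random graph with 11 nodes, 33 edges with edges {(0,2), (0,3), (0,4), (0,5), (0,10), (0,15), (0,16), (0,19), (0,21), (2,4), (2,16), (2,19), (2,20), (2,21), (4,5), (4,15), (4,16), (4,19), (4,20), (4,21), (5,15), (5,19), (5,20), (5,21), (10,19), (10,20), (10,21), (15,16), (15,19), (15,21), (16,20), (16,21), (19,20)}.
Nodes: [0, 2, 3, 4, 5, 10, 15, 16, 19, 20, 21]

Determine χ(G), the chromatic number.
Clique number ω(G) = 5 (lower bound: χ ≥ ω).
The clique on [0, 2, 4, 16, 21] has size 5, forcing χ ≥ 5, and the coloring below uses 5 colors, so χ(G) = 5.
A valid 5-coloring: color 1: [0, 20]; color 2: [3, 4, 10]; color 3: [19, 21]; color 4: [2, 15]; color 5: [5, 16].

χ(G) = 5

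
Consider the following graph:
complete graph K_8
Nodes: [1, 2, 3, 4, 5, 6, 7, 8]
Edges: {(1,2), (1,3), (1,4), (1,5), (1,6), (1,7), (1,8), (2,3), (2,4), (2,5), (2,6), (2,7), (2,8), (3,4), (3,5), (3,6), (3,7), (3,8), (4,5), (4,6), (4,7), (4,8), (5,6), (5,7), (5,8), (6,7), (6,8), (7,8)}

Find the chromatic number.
Clique number ω(G) = 8 (lower bound: χ ≥ ω).
The clique on [1, 2, 3, 4, 5, 6, 7, 8] has size 8, forcing χ ≥ 8, and the coloring below uses 8 colors, so χ(G) = 8.
A valid 8-coloring: color 1: [4]; color 2: [8]; color 3: [2]; color 4: [1]; color 5: [5]; color 6: [6]; color 7: [3]; color 8: [7].

χ(G) = 8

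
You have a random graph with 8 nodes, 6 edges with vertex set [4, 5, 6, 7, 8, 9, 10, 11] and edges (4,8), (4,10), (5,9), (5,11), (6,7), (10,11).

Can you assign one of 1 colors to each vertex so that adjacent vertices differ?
No, G is not 1-colorable

Edge (4,8) forces its endpoints to differ, so 1 color is not enough.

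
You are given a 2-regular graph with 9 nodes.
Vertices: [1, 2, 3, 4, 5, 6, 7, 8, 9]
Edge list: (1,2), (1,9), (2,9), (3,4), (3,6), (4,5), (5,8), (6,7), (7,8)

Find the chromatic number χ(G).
χ(G) = 3

Clique number ω(G) = 3 (lower bound: χ ≥ ω).
The clique on [1, 2, 9] has size 3, forcing χ ≥ 3, and the coloring below uses 3 colors, so χ(G) = 3.
A valid 3-coloring: color 1: [1, 4, 6, 8]; color 2: [2, 3, 5, 7]; color 3: [9].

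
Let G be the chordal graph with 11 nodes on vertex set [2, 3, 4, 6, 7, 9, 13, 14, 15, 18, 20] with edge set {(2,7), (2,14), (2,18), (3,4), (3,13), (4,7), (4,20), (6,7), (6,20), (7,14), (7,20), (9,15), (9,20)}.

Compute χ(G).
Clique number ω(G) = 3 (lower bound: χ ≥ ω).
The clique on [2, 7, 14] has size 3, forcing χ ≥ 3, and the coloring below uses 3 colors, so χ(G) = 3.
A valid 3-coloring: color 1: [3, 7, 9, 18]; color 2: [2, 13, 15, 20]; color 3: [4, 6, 14].

χ(G) = 3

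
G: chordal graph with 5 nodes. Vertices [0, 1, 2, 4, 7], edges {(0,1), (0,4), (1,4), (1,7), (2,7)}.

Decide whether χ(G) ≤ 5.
A valid 5-coloring: color 1: [1, 2]; color 2: [4, 7]; color 3: [0].
(χ(G) = 3 ≤ 5.)

Yes, G is 5-colorable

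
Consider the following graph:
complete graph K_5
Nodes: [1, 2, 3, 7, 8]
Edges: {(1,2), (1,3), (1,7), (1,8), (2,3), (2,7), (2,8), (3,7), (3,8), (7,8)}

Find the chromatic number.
Clique number ω(G) = 5 (lower bound: χ ≥ ω).
The clique on [1, 2, 3, 7, 8] has size 5, forcing χ ≥ 5, and the coloring below uses 5 colors, so χ(G) = 5.
A valid 5-coloring: color 1: [3]; color 2: [1]; color 3: [7]; color 4: [8]; color 5: [2].

χ(G) = 5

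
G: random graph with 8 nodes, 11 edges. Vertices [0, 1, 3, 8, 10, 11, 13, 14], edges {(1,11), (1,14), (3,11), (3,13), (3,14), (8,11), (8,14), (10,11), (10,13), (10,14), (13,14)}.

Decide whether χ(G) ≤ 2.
The clique on vertices [10, 13, 14] has size 3 > 2, so it alone needs 3 colors.

No, G is not 2-colorable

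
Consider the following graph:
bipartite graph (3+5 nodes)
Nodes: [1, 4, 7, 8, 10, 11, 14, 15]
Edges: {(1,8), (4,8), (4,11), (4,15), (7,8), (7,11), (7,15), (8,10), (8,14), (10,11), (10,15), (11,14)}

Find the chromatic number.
χ(G) = 2

Clique number ω(G) = 2 (lower bound: χ ≥ ω).
The graph is bipartite (no odd cycle), so 2 colors suffice: χ(G) = 2.
A valid 2-coloring: color 1: [8, 11, 15]; color 2: [1, 4, 7, 10, 14].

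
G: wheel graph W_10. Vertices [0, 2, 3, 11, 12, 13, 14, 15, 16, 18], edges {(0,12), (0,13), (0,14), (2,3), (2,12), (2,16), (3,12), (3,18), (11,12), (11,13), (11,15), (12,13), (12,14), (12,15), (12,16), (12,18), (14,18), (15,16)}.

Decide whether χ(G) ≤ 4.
A valid 4-coloring: color 1: [12]; color 2: [2, 13, 15, 18]; color 3: [0, 3, 11, 16]; color 4: [14].
(χ(G) = 4 ≤ 4.)

Yes, G is 4-colorable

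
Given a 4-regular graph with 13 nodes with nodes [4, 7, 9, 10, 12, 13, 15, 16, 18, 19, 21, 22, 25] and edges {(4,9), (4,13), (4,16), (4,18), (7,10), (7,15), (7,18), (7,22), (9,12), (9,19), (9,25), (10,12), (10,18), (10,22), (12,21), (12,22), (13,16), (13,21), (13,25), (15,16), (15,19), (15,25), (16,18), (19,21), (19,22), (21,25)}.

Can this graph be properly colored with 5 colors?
A valid 5-coloring: color 1: [7, 12, 16, 19, 25]; color 2: [4, 10, 15, 21]; color 3: [9, 13, 18, 22].
(χ(G) = 3 ≤ 5.)

Yes, G is 5-colorable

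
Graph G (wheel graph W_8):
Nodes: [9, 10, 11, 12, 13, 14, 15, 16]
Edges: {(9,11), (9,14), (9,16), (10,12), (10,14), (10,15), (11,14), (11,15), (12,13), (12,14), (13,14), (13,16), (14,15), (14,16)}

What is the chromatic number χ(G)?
χ(G) = 4

Clique number ω(G) = 3 (lower bound: χ ≥ ω).
Odd cycle [15, 11, 9, 16, 13, 12, 10] needs 3 colors (χ ≥ 3).
Vertex 14 is adjacent to every vertex of [9, 10, 11, 12, 13, 15, 16], which already need 3 colors among themselves, so 14 needs a new color (χ ≥ 4).
The coloring below uses 4 colors, so χ(G) = 4.
A valid 4-coloring: color 1: [14]; color 2: [9, 12, 15]; color 3: [10, 11, 16]; color 4: [13].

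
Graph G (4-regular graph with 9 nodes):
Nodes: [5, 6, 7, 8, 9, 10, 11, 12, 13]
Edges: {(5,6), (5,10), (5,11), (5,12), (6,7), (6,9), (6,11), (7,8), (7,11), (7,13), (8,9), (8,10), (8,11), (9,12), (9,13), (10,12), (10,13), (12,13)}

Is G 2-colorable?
No, G is not 2-colorable

The clique on vertices [5, 10, 12] has size 3 > 2, so it alone needs 3 colors.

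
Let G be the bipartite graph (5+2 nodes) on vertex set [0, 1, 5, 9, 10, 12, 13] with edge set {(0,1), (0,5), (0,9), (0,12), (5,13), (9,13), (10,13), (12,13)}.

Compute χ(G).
χ(G) = 2

Clique number ω(G) = 2 (lower bound: χ ≥ ω).
The graph is bipartite (no odd cycle), so 2 colors suffice: χ(G) = 2.
A valid 2-coloring: color 1: [0, 13]; color 2: [1, 5, 9, 10, 12].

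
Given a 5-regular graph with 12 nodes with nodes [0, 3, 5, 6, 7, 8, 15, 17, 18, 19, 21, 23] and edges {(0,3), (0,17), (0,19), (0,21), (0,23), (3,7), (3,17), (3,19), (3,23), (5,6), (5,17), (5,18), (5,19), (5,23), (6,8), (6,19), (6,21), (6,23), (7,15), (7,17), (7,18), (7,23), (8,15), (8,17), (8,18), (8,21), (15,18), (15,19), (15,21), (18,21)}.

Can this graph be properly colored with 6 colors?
Yes, G is 6-colorable

A valid 6-coloring: color 1: [7, 8, 19]; color 2: [6, 17, 18]; color 3: [21, 23]; color 4: [0, 5, 15]; color 5: [3].
(χ(G) = 4 ≤ 6.)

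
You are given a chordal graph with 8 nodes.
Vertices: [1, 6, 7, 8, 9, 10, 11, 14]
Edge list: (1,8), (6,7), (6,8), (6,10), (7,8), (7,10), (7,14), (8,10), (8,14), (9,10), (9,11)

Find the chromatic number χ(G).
Clique number ω(G) = 4 (lower bound: χ ≥ ω).
The clique on [6, 7, 8, 10] has size 4, forcing χ ≥ 4, and the coloring below uses 4 colors, so χ(G) = 4.
A valid 4-coloring: color 1: [8, 9]; color 2: [1, 10, 11, 14]; color 3: [7]; color 4: [6].

χ(G) = 4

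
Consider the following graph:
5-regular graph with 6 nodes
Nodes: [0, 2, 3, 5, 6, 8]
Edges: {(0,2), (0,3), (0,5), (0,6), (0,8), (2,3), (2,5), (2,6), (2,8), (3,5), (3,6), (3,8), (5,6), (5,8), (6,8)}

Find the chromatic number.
Clique number ω(G) = 6 (lower bound: χ ≥ ω).
The clique on [0, 2, 3, 5, 6, 8] has size 6, forcing χ ≥ 6, and the coloring below uses 6 colors, so χ(G) = 6.
A valid 6-coloring: color 1: [0]; color 2: [6]; color 3: [8]; color 4: [5]; color 5: [3]; color 6: [2].

χ(G) = 6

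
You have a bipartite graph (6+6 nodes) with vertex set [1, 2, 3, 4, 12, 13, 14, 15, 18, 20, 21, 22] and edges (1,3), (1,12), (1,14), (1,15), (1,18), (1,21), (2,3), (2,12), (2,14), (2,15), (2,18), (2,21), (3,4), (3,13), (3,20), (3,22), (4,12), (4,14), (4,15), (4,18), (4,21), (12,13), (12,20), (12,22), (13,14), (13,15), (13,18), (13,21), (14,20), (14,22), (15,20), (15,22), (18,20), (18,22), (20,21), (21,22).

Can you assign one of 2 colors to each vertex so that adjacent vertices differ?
A valid 2-coloring: color 1: [3, 12, 14, 15, 18, 21]; color 2: [1, 2, 4, 13, 20, 22].
(χ(G) = 2 ≤ 2.)

Yes, G is 2-colorable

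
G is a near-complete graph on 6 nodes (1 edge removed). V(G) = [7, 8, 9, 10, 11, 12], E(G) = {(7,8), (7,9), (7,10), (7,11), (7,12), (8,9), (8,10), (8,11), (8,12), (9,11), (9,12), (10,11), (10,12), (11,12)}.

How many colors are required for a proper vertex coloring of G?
χ(G) = 5

Clique number ω(G) = 5 (lower bound: χ ≥ ω).
The clique on [7, 8, 9, 11, 12] has size 5, forcing χ ≥ 5, and the coloring below uses 5 colors, so χ(G) = 5.
A valid 5-coloring: color 1: [12]; color 2: [11]; color 3: [8]; color 4: [7]; color 5: [9, 10].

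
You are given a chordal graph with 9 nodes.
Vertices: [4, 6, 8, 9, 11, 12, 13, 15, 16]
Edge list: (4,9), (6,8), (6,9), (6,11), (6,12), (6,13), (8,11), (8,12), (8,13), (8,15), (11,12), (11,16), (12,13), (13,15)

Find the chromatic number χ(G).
Clique number ω(G) = 4 (lower bound: χ ≥ ω).
The clique on [6, 8, 11, 12] has size 4, forcing χ ≥ 4, and the coloring below uses 4 colors, so χ(G) = 4.
A valid 4-coloring: color 1: [8, 9, 16]; color 2: [4, 6, 15]; color 3: [11, 13]; color 4: [12].

χ(G) = 4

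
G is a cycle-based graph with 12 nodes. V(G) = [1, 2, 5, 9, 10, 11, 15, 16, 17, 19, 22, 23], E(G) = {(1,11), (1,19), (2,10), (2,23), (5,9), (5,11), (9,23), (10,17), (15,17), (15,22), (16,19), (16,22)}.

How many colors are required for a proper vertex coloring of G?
χ(G) = 2

Clique number ω(G) = 2 (lower bound: χ ≥ ω).
The graph is bipartite (no odd cycle), so 2 colors suffice: χ(G) = 2.
A valid 2-coloring: color 1: [1, 5, 10, 15, 16, 23]; color 2: [2, 9, 11, 17, 19, 22].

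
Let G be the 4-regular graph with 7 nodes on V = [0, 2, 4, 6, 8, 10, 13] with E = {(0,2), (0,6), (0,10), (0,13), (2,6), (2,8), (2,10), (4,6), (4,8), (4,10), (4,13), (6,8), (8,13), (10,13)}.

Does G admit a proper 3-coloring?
No, G is not 3-colorable

Suppose a proper 3-coloring c exists. The clique [0, 2, 6] takes 3 distinct colors; by symmetry let c(0) = 1, c(2) = 2, c(6) = 3.
- Vertex 8: neighbors [2, 6] already have colors [2, 3] ⇒ c(8) = 1.
- Vertex 4: neighbors [8, 6] already have colors [1, 3] ⇒ c(4) = 2.
- Vertex 10: neighbors [0, 2] already have colors [1, 2] ⇒ c(10) = 3.
- Vertex 13: neighbors [0, 4, 10] already have colors [1, 2, 3] — all 3 colors blocked. Contradiction.
The forced assignments end in a contradiction, so G has no proper 3-coloring (χ ≥ 4).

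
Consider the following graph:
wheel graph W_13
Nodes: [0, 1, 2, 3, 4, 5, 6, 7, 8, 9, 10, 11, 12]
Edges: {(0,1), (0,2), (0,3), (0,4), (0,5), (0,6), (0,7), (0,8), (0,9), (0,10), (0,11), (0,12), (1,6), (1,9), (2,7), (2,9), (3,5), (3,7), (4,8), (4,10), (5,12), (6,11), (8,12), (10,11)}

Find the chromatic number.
Clique number ω(G) = 3 (lower bound: χ ≥ ω).
The clique on [0, 1, 9] has size 3, forcing χ ≥ 3, and the coloring below uses 3 colors, so χ(G) = 3.
A valid 3-coloring: color 1: [0]; color 2: [5, 6, 7, 8, 9, 10]; color 3: [1, 2, 3, 4, 11, 12].

χ(G) = 3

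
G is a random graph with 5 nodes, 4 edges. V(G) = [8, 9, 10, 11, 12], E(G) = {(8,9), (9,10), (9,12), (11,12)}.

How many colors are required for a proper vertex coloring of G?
Clique number ω(G) = 2 (lower bound: χ ≥ ω).
The graph is bipartite (no odd cycle), so 2 colors suffice: χ(G) = 2.
A valid 2-coloring: color 1: [9, 11]; color 2: [8, 10, 12].

χ(G) = 2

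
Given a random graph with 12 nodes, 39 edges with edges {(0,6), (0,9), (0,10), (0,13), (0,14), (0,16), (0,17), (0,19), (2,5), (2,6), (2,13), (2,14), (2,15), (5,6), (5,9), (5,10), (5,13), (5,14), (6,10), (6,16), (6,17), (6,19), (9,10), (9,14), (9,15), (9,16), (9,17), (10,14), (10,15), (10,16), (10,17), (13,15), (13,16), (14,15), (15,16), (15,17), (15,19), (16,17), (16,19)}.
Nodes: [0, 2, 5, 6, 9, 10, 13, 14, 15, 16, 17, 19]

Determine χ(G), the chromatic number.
χ(G) = 5

Clique number ω(G) = 5 (lower bound: χ ≥ ω).
The clique on [0, 9, 10, 16, 17] has size 5, forcing χ ≥ 5, and the coloring below uses 5 colors, so χ(G) = 5.
A valid 5-coloring: color 1: [0, 5, 15]; color 2: [14, 16]; color 3: [2, 10, 19]; color 4: [6, 9, 13]; color 5: [17].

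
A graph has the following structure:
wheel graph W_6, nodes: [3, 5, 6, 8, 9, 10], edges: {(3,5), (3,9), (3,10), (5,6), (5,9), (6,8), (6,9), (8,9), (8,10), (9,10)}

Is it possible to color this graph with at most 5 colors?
Yes, G is 5-colorable

A valid 5-coloring: color 1: [9]; color 2: [6, 10]; color 3: [3, 8]; color 4: [5].
(χ(G) = 4 ≤ 5.)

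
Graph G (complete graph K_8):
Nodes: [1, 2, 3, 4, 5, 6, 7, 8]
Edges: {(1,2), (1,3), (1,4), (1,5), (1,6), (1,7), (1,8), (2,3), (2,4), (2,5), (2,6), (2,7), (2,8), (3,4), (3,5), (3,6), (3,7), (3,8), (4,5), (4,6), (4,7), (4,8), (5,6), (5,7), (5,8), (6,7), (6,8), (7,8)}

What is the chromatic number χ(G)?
χ(G) = 8

Clique number ω(G) = 8 (lower bound: χ ≥ ω).
The clique on [1, 2, 3, 4, 5, 6, 7, 8] has size 8, forcing χ ≥ 8, and the coloring below uses 8 colors, so χ(G) = 8.
A valid 8-coloring: color 1: [4]; color 2: [7]; color 3: [3]; color 4: [5]; color 5: [6]; color 6: [1]; color 7: [8]; color 8: [2].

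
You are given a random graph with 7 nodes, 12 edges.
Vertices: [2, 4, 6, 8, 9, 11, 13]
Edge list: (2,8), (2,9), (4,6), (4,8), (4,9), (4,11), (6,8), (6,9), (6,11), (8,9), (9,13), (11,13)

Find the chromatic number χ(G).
χ(G) = 4

Clique number ω(G) = 4 (lower bound: χ ≥ ω).
The clique on [4, 6, 8, 9] has size 4, forcing χ ≥ 4, and the coloring below uses 4 colors, so χ(G) = 4.
A valid 4-coloring: color 1: [9, 11]; color 2: [2, 6, 13]; color 3: [8]; color 4: [4].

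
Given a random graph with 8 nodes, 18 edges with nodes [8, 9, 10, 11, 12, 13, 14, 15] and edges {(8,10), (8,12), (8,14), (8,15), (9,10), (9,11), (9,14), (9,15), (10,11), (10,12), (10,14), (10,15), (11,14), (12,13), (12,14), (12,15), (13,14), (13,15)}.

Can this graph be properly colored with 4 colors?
Yes, G is 4-colorable

A valid 4-coloring: color 1: [10, 13]; color 2: [14, 15]; color 3: [9, 12]; color 4: [8, 11].
(χ(G) = 4 ≤ 4.)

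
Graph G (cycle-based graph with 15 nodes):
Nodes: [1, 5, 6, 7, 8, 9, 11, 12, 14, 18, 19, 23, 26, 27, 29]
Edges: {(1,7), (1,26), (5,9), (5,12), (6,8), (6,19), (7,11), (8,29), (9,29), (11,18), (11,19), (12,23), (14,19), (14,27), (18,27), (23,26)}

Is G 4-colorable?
Yes, G is 4-colorable

A valid 4-coloring: color 1: [7, 8, 9, 12, 19, 26, 27]; color 2: [1, 5, 6, 11, 14, 23, 29]; color 3: [18].
(χ(G) = 3 ≤ 4.)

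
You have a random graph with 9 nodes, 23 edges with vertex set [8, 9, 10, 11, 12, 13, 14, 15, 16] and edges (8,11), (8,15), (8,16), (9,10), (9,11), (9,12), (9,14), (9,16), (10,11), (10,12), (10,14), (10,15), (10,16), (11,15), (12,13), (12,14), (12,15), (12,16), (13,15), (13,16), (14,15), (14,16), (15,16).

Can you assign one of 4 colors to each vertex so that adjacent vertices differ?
The clique on vertices [9, 10, 12, 14, 16] has size 5 > 4, so it alone needs 5 colors.

No, G is not 4-colorable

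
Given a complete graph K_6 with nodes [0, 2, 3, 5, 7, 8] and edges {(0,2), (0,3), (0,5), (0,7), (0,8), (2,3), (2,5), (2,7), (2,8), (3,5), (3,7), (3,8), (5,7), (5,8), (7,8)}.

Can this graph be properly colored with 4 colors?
No, G is not 4-colorable

The clique on vertices [0, 2, 3, 5, 7, 8] has size 6 > 4, so it alone needs 6 colors.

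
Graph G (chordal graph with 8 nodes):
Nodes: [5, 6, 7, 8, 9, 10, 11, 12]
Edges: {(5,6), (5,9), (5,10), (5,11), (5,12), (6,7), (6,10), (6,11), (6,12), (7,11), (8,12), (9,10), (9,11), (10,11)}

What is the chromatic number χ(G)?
Clique number ω(G) = 4 (lower bound: χ ≥ ω).
The clique on [5, 9, 10, 11] has size 4, forcing χ ≥ 4, and the coloring below uses 4 colors, so χ(G) = 4.
A valid 4-coloring: color 1: [5, 7, 8]; color 2: [11, 12]; color 3: [6, 9]; color 4: [10].

χ(G) = 4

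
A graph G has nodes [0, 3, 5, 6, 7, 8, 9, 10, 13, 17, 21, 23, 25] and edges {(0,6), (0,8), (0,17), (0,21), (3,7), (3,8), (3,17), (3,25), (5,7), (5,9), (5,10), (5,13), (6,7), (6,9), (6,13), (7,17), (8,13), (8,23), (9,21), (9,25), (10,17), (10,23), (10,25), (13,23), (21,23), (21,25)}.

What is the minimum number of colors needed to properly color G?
Clique number ω(G) = 3 (lower bound: χ ≥ ω).
The clique on [3, 7, 17] has size 3, forcing χ ≥ 3, and the coloring below uses 3 colors, so χ(G) = 3.
A valid 3-coloring: color 1: [5, 6, 8, 17, 25]; color 2: [7, 10, 13, 21]; color 3: [0, 3, 9, 23].

χ(G) = 3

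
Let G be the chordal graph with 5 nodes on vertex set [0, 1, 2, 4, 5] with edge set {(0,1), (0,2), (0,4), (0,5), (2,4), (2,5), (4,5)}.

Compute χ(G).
χ(G) = 4

Clique number ω(G) = 4 (lower bound: χ ≥ ω).
The clique on [0, 2, 4, 5] has size 4, forcing χ ≥ 4, and the coloring below uses 4 colors, so χ(G) = 4.
A valid 4-coloring: color 1: [0]; color 2: [1, 2]; color 3: [5]; color 4: [4].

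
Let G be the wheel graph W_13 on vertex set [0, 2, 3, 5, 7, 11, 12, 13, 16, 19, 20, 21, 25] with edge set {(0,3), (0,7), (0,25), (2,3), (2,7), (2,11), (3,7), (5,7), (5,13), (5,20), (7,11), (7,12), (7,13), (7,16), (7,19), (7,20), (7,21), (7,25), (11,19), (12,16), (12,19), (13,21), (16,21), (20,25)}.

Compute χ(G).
Clique number ω(G) = 3 (lower bound: χ ≥ ω).
The clique on [0, 7, 25] has size 3, forcing χ ≥ 3, and the coloring below uses 3 colors, so χ(G) = 3.
A valid 3-coloring: color 1: [7]; color 2: [0, 2, 13, 16, 19, 20]; color 3: [3, 5, 11, 12, 21, 25].

χ(G) = 3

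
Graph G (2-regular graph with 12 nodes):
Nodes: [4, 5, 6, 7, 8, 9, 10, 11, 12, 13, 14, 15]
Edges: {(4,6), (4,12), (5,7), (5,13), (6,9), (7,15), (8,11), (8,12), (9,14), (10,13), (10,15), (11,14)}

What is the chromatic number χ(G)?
Clique number ω(G) = 2 (lower bound: χ ≥ ω).
Odd cycle [4, 6, 9, 14, 11, 8, 12] needs 3 colors (χ ≥ 3).
The coloring below uses 3 colors, so χ(G) = 3.
A valid 3-coloring: color 1: [4, 7, 8, 13, 14]; color 2: [5, 9, 11, 12, 15]; color 3: [6, 10].

χ(G) = 3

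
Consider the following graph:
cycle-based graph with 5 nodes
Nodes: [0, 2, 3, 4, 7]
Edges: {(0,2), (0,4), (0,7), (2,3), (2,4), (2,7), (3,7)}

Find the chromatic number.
χ(G) = 3

Clique number ω(G) = 3 (lower bound: χ ≥ ω).
The clique on [0, 2, 4] has size 3, forcing χ ≥ 3, and the coloring below uses 3 colors, so χ(G) = 3.
A valid 3-coloring: color 1: [2]; color 2: [0, 3]; color 3: [4, 7].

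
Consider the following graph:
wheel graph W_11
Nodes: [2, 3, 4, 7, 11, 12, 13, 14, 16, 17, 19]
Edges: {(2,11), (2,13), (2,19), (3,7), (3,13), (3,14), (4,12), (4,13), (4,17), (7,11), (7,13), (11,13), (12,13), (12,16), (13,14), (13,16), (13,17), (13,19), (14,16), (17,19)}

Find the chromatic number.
Clique number ω(G) = 3 (lower bound: χ ≥ ω).
The clique on [2, 11, 13] has size 3, forcing χ ≥ 3, and the coloring below uses 3 colors, so χ(G) = 3.
A valid 3-coloring: color 1: [13]; color 2: [3, 4, 11, 16, 19]; color 3: [2, 7, 12, 14, 17].

χ(G) = 3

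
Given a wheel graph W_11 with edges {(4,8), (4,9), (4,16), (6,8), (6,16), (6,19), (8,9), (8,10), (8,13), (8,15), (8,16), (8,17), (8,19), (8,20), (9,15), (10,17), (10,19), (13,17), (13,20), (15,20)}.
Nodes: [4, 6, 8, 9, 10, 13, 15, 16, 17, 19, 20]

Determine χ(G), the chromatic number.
Clique number ω(G) = 3 (lower bound: χ ≥ ω).
The clique on [4, 8, 16] has size 3, forcing χ ≥ 3, and the coloring below uses 3 colors, so χ(G) = 3.
A valid 3-coloring: color 1: [8]; color 2: [4, 6, 10, 13, 15]; color 3: [9, 16, 17, 19, 20].

χ(G) = 3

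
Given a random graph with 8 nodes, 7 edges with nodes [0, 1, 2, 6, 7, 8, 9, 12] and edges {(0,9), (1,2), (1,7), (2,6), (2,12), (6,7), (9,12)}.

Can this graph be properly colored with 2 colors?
A valid 2-coloring: color 1: [2, 7, 8, 9]; color 2: [0, 1, 6, 12].
(χ(G) = 2 ≤ 2.)

Yes, G is 2-colorable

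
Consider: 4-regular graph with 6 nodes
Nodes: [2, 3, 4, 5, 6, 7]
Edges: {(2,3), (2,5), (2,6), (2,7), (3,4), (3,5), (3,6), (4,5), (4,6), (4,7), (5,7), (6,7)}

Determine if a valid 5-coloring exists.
A valid 5-coloring: color 1: [5, 6]; color 2: [3, 7]; color 3: [2, 4].
(χ(G) = 3 ≤ 5.)

Yes, G is 5-colorable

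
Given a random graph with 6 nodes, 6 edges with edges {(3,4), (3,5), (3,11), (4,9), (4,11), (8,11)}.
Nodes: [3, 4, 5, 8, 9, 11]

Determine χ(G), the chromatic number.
Clique number ω(G) = 3 (lower bound: χ ≥ ω).
The clique on [3, 4, 11] has size 3, forcing χ ≥ 3, and the coloring below uses 3 colors, so χ(G) = 3.
A valid 3-coloring: color 1: [5, 9, 11]; color 2: [3, 8]; color 3: [4].

χ(G) = 3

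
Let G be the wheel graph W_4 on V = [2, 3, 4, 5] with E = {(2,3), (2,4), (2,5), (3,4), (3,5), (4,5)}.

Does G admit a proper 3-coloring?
The clique on vertices [2, 3, 4, 5] has size 4 > 3, so it alone needs 4 colors.

No, G is not 3-colorable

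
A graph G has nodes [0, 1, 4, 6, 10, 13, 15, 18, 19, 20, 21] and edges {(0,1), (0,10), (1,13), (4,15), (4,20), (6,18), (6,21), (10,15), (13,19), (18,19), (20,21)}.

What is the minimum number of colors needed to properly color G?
Clique number ω(G) = 2 (lower bound: χ ≥ ω).
Odd cycle [15, 4, 20, 21, 6, 18, 19, 13, 1, 0, 10] needs 3 colors (χ ≥ 3).
The coloring below uses 3 colors, so χ(G) = 3.
A valid 3-coloring: color 1: [0, 4, 13, 18, 21]; color 2: [1, 6, 10, 19, 20]; color 3: [15].

χ(G) = 3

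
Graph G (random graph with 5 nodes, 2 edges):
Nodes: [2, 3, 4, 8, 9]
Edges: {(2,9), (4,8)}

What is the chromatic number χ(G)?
χ(G) = 2

Clique number ω(G) = 2 (lower bound: χ ≥ ω).
The graph is bipartite (no odd cycle), so 2 colors suffice: χ(G) = 2.
A valid 2-coloring: color 1: [2, 3, 4]; color 2: [8, 9].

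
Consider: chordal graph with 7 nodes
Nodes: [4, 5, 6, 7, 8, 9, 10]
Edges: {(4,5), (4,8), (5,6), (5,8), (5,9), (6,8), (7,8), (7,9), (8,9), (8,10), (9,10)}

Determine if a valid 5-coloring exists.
Yes, G is 5-colorable

A valid 5-coloring: color 1: [8]; color 2: [4, 6, 9]; color 3: [5, 7, 10].
(χ(G) = 3 ≤ 5.)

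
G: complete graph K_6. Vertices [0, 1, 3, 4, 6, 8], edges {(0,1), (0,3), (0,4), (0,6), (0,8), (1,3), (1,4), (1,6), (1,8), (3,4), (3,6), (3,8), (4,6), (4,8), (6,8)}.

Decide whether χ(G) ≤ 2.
The clique on vertices [0, 1, 3, 4, 6, 8] has size 6 > 2, so it alone needs 6 colors.

No, G is not 2-colorable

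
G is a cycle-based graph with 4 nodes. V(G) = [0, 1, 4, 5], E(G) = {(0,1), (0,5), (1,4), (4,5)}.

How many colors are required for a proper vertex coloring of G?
χ(G) = 2

Clique number ω(G) = 2 (lower bound: χ ≥ ω).
The graph is bipartite (no odd cycle), so 2 colors suffice: χ(G) = 2.
A valid 2-coloring: color 1: [1, 5]; color 2: [0, 4].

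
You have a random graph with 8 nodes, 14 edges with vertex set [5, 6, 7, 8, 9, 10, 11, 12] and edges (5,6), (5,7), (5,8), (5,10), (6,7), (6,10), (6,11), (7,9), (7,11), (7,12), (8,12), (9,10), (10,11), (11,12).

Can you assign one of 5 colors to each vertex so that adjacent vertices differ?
Yes, G is 5-colorable

A valid 5-coloring: color 1: [7, 8, 10]; color 2: [6, 9, 12]; color 3: [5, 11].
(χ(G) = 3 ≤ 5.)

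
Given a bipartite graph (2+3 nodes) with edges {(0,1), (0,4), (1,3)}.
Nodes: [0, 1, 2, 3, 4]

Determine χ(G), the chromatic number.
χ(G) = 2

Clique number ω(G) = 2 (lower bound: χ ≥ ω).
The graph is bipartite (no odd cycle), so 2 colors suffice: χ(G) = 2.
A valid 2-coloring: color 1: [1, 2, 4]; color 2: [0, 3].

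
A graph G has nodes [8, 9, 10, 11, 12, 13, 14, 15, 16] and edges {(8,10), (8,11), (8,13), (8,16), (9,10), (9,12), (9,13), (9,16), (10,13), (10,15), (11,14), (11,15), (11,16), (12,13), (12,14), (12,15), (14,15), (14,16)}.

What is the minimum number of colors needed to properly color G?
χ(G) = 3

Clique number ω(G) = 3 (lower bound: χ ≥ ω).
The clique on [8, 11, 16] has size 3, forcing χ ≥ 3, and the coloring below uses 3 colors, so χ(G) = 3.
A valid 3-coloring: color 1: [8, 9, 14]; color 2: [13, 15, 16]; color 3: [10, 11, 12].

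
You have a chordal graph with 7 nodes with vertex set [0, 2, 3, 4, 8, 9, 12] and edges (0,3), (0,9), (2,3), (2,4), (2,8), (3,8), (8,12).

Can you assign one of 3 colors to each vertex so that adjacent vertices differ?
Yes, G is 3-colorable

A valid 3-coloring: color 1: [3, 4, 9, 12]; color 2: [0, 8]; color 3: [2].
(χ(G) = 3 ≤ 3.)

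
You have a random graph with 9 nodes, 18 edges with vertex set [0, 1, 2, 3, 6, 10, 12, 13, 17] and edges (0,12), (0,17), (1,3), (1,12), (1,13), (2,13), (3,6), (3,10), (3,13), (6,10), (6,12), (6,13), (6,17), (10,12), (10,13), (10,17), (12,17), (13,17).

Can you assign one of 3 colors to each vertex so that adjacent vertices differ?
The clique on vertices [6, 10, 12, 17] has size 4 > 3, so it alone needs 4 colors.

No, G is not 3-colorable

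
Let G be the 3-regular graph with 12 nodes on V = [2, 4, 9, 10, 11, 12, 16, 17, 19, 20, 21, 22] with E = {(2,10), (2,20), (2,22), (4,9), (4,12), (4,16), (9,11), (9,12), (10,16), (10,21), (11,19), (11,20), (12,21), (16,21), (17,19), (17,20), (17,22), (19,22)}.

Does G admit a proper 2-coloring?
No, G is not 2-colorable

The clique on vertices [4, 9, 12] has size 3 > 2, so it alone needs 3 colors.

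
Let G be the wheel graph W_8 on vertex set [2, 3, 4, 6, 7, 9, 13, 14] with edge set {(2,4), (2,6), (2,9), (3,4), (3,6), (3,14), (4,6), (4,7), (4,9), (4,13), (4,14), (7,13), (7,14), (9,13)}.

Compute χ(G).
Clique number ω(G) = 3 (lower bound: χ ≥ ω).
Odd cycle [14, 3, 6, 2, 9, 13, 7] needs 3 colors (χ ≥ 3).
Vertex 4 is adjacent to every vertex of [2, 3, 6, 7, 9, 13, 14], which already need 3 colors among themselves, so 4 needs a new color (χ ≥ 4).
The coloring below uses 4 colors, so χ(G) = 4.
A valid 4-coloring: color 1: [4]; color 2: [6, 13, 14]; color 3: [2, 3, 7]; color 4: [9].

χ(G) = 4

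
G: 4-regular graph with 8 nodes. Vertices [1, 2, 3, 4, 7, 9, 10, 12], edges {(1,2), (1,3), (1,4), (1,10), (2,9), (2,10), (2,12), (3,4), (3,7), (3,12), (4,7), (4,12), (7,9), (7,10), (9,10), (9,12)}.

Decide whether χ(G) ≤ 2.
No, G is not 2-colorable

The clique on vertices [1, 2, 10] has size 3 > 2, so it alone needs 3 colors.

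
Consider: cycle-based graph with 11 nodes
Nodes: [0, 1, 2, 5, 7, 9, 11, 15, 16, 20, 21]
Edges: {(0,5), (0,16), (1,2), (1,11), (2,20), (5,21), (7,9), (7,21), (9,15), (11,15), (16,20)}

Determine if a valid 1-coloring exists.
No, G is not 1-colorable

Edge (0,16) forces its endpoints to differ, so 1 color is not enough.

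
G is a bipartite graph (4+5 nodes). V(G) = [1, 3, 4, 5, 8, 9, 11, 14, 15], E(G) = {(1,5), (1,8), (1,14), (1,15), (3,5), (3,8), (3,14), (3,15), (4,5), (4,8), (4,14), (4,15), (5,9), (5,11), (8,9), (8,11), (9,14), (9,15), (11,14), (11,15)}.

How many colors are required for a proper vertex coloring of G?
χ(G) = 2

Clique number ω(G) = 2 (lower bound: χ ≥ ω).
The graph is bipartite (no odd cycle), so 2 colors suffice: χ(G) = 2.
A valid 2-coloring: color 1: [5, 8, 14, 15]; color 2: [1, 3, 4, 9, 11].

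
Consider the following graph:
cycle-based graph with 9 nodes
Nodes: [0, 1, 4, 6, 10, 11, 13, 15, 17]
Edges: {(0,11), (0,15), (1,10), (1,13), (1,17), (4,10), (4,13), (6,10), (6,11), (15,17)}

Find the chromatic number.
Clique number ω(G) = 2 (lower bound: χ ≥ ω).
Odd cycle [10, 6, 11, 0, 15, 17, 1] needs 3 colors (χ ≥ 3).
The coloring below uses 3 colors, so χ(G) = 3.
A valid 3-coloring: color 1: [0, 1, 4, 6]; color 2: [10, 11, 13, 17]; color 3: [15].

χ(G) = 3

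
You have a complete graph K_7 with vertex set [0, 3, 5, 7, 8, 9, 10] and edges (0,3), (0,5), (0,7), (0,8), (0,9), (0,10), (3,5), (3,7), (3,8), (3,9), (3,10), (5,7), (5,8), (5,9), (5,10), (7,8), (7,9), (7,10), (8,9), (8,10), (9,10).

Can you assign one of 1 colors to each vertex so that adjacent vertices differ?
No, G is not 1-colorable

The clique on vertices [0, 3, 5, 7, 8, 9, 10] has size 7 > 1, so it alone needs 7 colors.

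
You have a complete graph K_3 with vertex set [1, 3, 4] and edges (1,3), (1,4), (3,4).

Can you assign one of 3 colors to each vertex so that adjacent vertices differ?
A valid 3-coloring: color 1: [4]; color 2: [3]; color 3: [1].
(χ(G) = 3 ≤ 3.)

Yes, G is 3-colorable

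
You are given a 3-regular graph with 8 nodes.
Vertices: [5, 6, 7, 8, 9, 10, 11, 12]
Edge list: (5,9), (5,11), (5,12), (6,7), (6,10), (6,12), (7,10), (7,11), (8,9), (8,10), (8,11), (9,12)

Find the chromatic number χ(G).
Clique number ω(G) = 3 (lower bound: χ ≥ ω).
The clique on [5, 9, 12] has size 3, forcing χ ≥ 3, and the coloring below uses 3 colors, so χ(G) = 3.
A valid 3-coloring: color 1: [5, 6, 8]; color 2: [10, 11, 12]; color 3: [7, 9].

χ(G) = 3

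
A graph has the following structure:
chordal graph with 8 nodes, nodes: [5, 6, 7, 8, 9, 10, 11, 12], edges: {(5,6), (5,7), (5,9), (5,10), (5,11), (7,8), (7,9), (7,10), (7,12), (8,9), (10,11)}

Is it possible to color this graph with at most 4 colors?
Yes, G is 4-colorable

A valid 4-coloring: color 1: [5, 8, 12]; color 2: [6, 7, 11]; color 3: [9, 10].
(χ(G) = 3 ≤ 4.)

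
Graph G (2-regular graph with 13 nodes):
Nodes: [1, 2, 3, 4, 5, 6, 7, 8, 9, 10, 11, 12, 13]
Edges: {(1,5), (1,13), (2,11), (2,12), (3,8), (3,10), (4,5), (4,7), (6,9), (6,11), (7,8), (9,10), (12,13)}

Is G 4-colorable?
Yes, G is 4-colorable

A valid 4-coloring: color 1: [2, 5, 6, 7, 10, 13]; color 2: [1, 4, 8, 9, 11, 12]; color 3: [3].
(χ(G) = 3 ≤ 4.)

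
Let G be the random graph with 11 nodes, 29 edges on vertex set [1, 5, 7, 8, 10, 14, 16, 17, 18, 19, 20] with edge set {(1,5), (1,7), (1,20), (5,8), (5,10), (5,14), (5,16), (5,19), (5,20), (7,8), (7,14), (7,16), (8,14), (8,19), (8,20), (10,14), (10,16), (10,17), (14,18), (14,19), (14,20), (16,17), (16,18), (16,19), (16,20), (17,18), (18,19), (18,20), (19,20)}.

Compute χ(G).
χ(G) = 5

Clique number ω(G) = 5 (lower bound: χ ≥ ω).
The clique on [5, 8, 14, 19, 20] has size 5, forcing χ ≥ 5, and the coloring below uses 5 colors, so χ(G) = 5.
A valid 5-coloring: color 1: [1, 14, 16]; color 2: [5, 7, 18]; color 3: [10, 20]; color 4: [17, 19]; color 5: [8].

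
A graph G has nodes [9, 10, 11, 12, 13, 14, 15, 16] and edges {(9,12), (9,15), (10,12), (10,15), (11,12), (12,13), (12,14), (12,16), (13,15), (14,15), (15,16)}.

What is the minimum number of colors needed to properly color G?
χ(G) = 2

Clique number ω(G) = 2 (lower bound: χ ≥ ω).
The graph is bipartite (no odd cycle), so 2 colors suffice: χ(G) = 2.
A valid 2-coloring: color 1: [12, 15]; color 2: [9, 10, 11, 13, 14, 16].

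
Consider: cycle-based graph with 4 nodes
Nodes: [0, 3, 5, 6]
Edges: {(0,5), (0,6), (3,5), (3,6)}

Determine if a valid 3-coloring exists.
A valid 3-coloring: color 1: [0, 3]; color 2: [5, 6].
(χ(G) = 2 ≤ 3.)

Yes, G is 3-colorable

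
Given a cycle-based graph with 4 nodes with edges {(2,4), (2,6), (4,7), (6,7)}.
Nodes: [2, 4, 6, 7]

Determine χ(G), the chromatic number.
Clique number ω(G) = 2 (lower bound: χ ≥ ω).
The graph is bipartite (no odd cycle), so 2 colors suffice: χ(G) = 2.
A valid 2-coloring: color 1: [4, 6]; color 2: [2, 7].

χ(G) = 2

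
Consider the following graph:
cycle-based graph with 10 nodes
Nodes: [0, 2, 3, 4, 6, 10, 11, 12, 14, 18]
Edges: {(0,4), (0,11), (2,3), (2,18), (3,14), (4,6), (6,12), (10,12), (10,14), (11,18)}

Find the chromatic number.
Clique number ω(G) = 2 (lower bound: χ ≥ ω).
The graph is bipartite (no odd cycle), so 2 colors suffice: χ(G) = 2.
A valid 2-coloring: color 1: [0, 3, 6, 10, 18]; color 2: [2, 4, 11, 12, 14].

χ(G) = 2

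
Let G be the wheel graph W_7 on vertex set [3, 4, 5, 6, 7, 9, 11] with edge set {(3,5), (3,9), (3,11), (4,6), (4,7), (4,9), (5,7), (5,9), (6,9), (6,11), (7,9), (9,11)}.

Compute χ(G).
Clique number ω(G) = 3 (lower bound: χ ≥ ω).
The clique on [3, 9, 11] has size 3, forcing χ ≥ 3, and the coloring below uses 3 colors, so χ(G) = 3.
A valid 3-coloring: color 1: [9]; color 2: [3, 6, 7]; color 3: [4, 5, 11].

χ(G) = 3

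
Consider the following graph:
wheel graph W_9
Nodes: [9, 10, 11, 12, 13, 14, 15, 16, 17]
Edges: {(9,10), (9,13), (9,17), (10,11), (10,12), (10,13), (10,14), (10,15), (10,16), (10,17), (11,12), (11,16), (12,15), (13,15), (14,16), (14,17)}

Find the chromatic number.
χ(G) = 3

Clique number ω(G) = 3 (lower bound: χ ≥ ω).
The clique on [9, 10, 17] has size 3, forcing χ ≥ 3, and the coloring below uses 3 colors, so χ(G) = 3.
A valid 3-coloring: color 1: [10]; color 2: [12, 13, 16, 17]; color 3: [9, 11, 14, 15].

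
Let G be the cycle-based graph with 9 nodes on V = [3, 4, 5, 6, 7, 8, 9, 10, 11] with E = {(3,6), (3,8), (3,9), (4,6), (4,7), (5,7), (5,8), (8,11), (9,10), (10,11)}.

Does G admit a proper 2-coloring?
No, G is not 2-colorable

Odd cycle [10, 11, 8, 3, 9] needs 3 colors (χ ≥ 3).
Hence χ(G) ≥ 3 > 2, so no proper 2-coloring exists.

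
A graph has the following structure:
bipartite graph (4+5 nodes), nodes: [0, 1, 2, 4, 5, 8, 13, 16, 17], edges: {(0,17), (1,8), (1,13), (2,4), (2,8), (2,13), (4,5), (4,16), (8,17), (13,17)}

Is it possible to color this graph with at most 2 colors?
A valid 2-coloring: color 1: [0, 4, 8, 13]; color 2: [1, 2, 5, 16, 17].
(χ(G) = 2 ≤ 2.)

Yes, G is 2-colorable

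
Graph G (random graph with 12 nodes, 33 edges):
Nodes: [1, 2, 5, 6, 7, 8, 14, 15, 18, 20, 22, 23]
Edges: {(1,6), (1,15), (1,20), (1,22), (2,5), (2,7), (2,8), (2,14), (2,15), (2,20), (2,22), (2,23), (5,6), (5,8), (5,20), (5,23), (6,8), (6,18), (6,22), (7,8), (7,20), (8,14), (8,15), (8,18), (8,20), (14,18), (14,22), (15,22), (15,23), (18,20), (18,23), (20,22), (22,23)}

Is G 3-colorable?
The clique on vertices [2, 5, 8, 20] has size 4 > 3, so it alone needs 4 colors.

No, G is not 3-colorable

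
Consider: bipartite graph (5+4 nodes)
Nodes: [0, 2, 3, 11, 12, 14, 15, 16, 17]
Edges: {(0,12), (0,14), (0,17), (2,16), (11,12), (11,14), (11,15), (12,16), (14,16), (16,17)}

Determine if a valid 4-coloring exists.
A valid 4-coloring: color 1: [0, 3, 11, 16]; color 2: [2, 12, 14, 15, 17].
(χ(G) = 2 ≤ 4.)

Yes, G is 4-colorable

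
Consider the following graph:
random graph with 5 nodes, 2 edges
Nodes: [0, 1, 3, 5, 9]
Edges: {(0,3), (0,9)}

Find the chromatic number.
Clique number ω(G) = 2 (lower bound: χ ≥ ω).
The graph is bipartite (no odd cycle), so 2 colors suffice: χ(G) = 2.
A valid 2-coloring: color 1: [0, 1, 5]; color 2: [3, 9].

χ(G) = 2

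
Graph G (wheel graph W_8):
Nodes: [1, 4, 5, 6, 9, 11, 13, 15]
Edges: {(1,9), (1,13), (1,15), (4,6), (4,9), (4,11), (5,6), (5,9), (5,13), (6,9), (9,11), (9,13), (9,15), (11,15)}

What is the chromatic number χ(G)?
Clique number ω(G) = 3 (lower bound: χ ≥ ω).
Odd cycle [6, 4, 11, 15, 1, 13, 5] needs 3 colors (χ ≥ 3).
Vertex 9 is adjacent to every vertex of [1, 4, 5, 6, 11, 13, 15], which already need 3 colors among themselves, so 9 needs a new color (χ ≥ 4).
The coloring below uses 4 colors, so χ(G) = 4.
A valid 4-coloring: color 1: [9]; color 2: [6, 11, 13]; color 3: [4, 5, 15]; color 4: [1].

χ(G) = 4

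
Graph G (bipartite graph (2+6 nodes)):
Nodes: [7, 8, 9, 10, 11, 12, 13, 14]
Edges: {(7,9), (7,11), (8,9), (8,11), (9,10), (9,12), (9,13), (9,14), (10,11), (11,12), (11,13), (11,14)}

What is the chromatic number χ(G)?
Clique number ω(G) = 2 (lower bound: χ ≥ ω).
The graph is bipartite (no odd cycle), so 2 colors suffice: χ(G) = 2.
A valid 2-coloring: color 1: [9, 11]; color 2: [7, 8, 10, 12, 13, 14].

χ(G) = 2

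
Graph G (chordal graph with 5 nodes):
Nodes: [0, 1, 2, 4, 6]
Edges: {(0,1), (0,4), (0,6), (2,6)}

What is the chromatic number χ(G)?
χ(G) = 2

Clique number ω(G) = 2 (lower bound: χ ≥ ω).
The graph is bipartite (no odd cycle), so 2 colors suffice: χ(G) = 2.
A valid 2-coloring: color 1: [0, 2]; color 2: [1, 4, 6].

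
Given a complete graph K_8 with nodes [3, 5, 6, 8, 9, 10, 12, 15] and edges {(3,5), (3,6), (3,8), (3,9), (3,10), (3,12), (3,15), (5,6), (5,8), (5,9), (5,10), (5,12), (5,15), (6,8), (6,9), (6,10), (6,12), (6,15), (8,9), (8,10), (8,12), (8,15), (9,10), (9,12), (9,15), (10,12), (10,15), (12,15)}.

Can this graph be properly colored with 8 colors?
Yes, G is 8-colorable

A valid 8-coloring: color 1: [6]; color 2: [5]; color 3: [9]; color 4: [8]; color 5: [10]; color 6: [15]; color 7: [12]; color 8: [3].
(χ(G) = 8 ≤ 8.)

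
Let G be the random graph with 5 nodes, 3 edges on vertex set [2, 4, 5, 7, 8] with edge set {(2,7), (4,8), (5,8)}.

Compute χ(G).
χ(G) = 2

Clique number ω(G) = 2 (lower bound: χ ≥ ω).
The graph is bipartite (no odd cycle), so 2 colors suffice: χ(G) = 2.
A valid 2-coloring: color 1: [2, 8]; color 2: [4, 5, 7].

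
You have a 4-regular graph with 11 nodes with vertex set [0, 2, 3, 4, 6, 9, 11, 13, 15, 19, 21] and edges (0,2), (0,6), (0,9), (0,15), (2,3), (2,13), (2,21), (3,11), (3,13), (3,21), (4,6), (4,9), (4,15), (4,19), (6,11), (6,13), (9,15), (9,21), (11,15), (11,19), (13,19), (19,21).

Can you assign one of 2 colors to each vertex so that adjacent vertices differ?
The clique on vertices [0, 9, 15] has size 3 > 2, so it alone needs 3 colors.

No, G is not 2-colorable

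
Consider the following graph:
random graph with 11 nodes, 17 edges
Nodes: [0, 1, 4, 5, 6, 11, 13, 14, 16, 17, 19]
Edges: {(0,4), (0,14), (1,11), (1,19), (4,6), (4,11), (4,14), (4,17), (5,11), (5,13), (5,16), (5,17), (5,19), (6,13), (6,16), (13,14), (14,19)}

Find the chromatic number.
χ(G) = 3

Clique number ω(G) = 3 (lower bound: χ ≥ ω).
The clique on [0, 4, 14] has size 3, forcing χ ≥ 3, and the coloring below uses 3 colors, so χ(G) = 3.
A valid 3-coloring: color 1: [1, 4, 5]; color 2: [6, 11, 14, 17]; color 3: [0, 13, 16, 19].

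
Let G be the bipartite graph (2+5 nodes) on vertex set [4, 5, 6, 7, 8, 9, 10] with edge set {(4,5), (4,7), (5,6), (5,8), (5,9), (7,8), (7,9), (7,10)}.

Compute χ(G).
χ(G) = 2

Clique number ω(G) = 2 (lower bound: χ ≥ ω).
The graph is bipartite (no odd cycle), so 2 colors suffice: χ(G) = 2.
A valid 2-coloring: color 1: [5, 7]; color 2: [4, 6, 8, 9, 10].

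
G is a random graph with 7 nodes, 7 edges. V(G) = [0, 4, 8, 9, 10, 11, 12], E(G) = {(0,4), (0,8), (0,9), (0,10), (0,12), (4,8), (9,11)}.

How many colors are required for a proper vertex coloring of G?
χ(G) = 3

Clique number ω(G) = 3 (lower bound: χ ≥ ω).
The clique on [0, 4, 8] has size 3, forcing χ ≥ 3, and the coloring below uses 3 colors, so χ(G) = 3.
A valid 3-coloring: color 1: [0, 11]; color 2: [8, 9, 10, 12]; color 3: [4].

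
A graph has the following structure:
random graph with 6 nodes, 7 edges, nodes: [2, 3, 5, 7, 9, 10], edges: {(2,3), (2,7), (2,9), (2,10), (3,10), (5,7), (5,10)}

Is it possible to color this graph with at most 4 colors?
A valid 4-coloring: color 1: [2, 5]; color 2: [7, 9, 10]; color 3: [3].
(χ(G) = 3 ≤ 4.)

Yes, G is 4-colorable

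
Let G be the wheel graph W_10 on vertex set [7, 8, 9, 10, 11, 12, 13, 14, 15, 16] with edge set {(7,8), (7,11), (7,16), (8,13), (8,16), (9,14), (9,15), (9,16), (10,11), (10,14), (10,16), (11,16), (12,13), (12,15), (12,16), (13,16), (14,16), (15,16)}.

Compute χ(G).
χ(G) = 4

Clique number ω(G) = 3 (lower bound: χ ≥ ω).
Odd cycle [14, 9, 15, 12, 13, 8, 7, 11, 10] needs 3 colors (χ ≥ 3).
Vertex 16 is adjacent to every vertex of [7, 8, 9, 10, 11, 12, 13, 14, 15], which already need 3 colors among themselves, so 16 needs a new color (χ ≥ 4).
The coloring below uses 4 colors, so χ(G) = 4.
A valid 4-coloring: color 1: [16]; color 2: [11, 13, 14, 15]; color 3: [8, 9, 10, 12]; color 4: [7].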